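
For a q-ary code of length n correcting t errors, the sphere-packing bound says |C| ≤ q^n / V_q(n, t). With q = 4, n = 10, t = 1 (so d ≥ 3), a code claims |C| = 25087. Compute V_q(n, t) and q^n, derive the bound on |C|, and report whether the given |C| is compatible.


V_q(n, t) = 31, q^n = 1048576, Hamming bound = 33825, |C| = 25087 ≤ bound (satisfied).

Step 1: Compute V_q(n, t) = Σ_{j=0}^1 C(n, j) (q−1)^j.
  j = 0: C(10,0)·(3)^0 = 1·1 = 1.
  j = 1: C(10,1)·(3)^1 = 10·3 = 30.
  V_q(n, t) = 1 + 30 = 31.
Step 2: q^n = 4^10 = 1048576.
Step 3: Hamming bound ⌊q^n / V_q(n,t)⌋ = ⌊1048576/31⌋ = 33825.
Step 4: Compare |C| = 25087 to 33825: satisfied.
The claimed |C| lies below the Hamming bound.


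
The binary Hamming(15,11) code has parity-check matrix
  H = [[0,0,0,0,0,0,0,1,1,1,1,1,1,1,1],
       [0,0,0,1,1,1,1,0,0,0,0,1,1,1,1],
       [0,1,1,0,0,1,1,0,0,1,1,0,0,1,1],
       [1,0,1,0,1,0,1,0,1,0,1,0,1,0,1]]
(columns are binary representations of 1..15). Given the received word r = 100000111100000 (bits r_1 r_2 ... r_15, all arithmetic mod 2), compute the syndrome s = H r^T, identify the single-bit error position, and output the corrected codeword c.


s = (1, 1, 0, 1)^T, error position = 13, corrected codeword c = 100000111100100

Compute s = H r^T mod 2 one row at a time:
  s_1 = 1 + 1 + 1 + 0 + 0 + 0 + 0 + 0 = 3 ≡ 1 (mod 2).
  s_2 = 0 + 0 + 0 + 1 + 0 + 0 + 0 + 0 = 1 ≡ 1 (mod 2).
  s_3 = 0 + 0 + 0 + 1 + 1 + 0 + 0 + 0 = 2 ≡ 0 (mod 2).
  s_4 = 1 + 0 + 0 + 1 + 1 + 0 + 0 + 0 = 3 ≡ 1 (mod 2).
s = (1, 1, 0, 1)^T — this equals column 13 of H (binary 1101), so error is at position 13.
Correct: flip bit 13 of r = 100000111100000 to get c = 100000111100100.


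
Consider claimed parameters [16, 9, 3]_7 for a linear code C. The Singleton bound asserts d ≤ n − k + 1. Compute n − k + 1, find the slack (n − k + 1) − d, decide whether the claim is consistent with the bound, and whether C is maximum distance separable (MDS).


Singleton RHS = n − k + 1 = 8, slack = 5, bound satisfied, not MDS.

Singleton bound: d ≤ n − k + 1.
Here n = 16, k = 9, so n − k + 1 = 8.
Given d = 3, check d ≤ 8: YES.
Slack = (n − k + 1) − d = 5.
The code is NOT MDS (slack = 5 > 0).
Description: the claimed parameters are [16, 9, 3]_7; such a code would be non-MDS.


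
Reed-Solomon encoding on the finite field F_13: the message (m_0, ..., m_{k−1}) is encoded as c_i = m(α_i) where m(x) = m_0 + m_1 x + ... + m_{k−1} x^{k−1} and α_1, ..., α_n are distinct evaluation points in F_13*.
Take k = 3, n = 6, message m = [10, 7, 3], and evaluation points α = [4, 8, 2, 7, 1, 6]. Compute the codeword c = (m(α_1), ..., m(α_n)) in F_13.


c = [8, 11, 10, 11, 7, 4]

Message polynomial: m(x) = 10 + 7·x + 3·x^2 (mod 13).
For each evaluation point α_i, compute m(α_i) mod 13:
  α_1 = 4: Horner steps 3 → 6 → 8, so m(4) = 8.
  α_2 = 8: Horner steps 3 → 5 → 11, so m(8) = 11.
  α_3 = 2: Horner steps 3 → 0 → 10, so m(2) = 10.
  α_4 = 7: Horner steps 3 → 2 → 11, so m(7) = 11.
  α_5 = 1: Horner steps 3 → 10 → 7, so m(1) = 7.
  α_6 = 6: Horner steps 3 → 12 → 4, so m(6) = 4.
Codeword c = [8, 11, 10, 11, 7, 4] ∈ F_13^6.


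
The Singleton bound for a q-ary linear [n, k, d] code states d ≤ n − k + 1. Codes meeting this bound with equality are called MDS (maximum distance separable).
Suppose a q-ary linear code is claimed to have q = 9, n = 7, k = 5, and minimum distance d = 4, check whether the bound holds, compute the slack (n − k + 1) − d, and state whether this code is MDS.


Singleton RHS = n − k + 1 = 3, slack = -1, bound violated (no such code; not MDS).

Singleton bound: d ≤ n − k + 1.
Here n = 7, k = 5, so n − k + 1 = 3.
Given d = 4, check d ≤ 3: NO.
Slack = (n − k + 1) − d = -1.
The slack is negative: d = 4 exceeds n − k + 1 = 3 by 1, so the Singleton bound is violated and no linear [7, 5, 4]_9 code can exist. In particular it is not MDS (MDS requires d = n − k + 1 exactly).
Description: the claimed parameters are [7, 5, 4]_9; such a code would be impossible (violates the Singleton bound).


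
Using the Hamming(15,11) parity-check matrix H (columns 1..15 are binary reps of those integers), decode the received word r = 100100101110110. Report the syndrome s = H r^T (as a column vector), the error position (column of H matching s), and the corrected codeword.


s = (1, 0, 0, 1)^T, error position = 9, corrected codeword c = 100100100110110

Compute s = H r^T mod 2 one row at a time:
  s_1 = 0 + 1 + 1 + 1 + 0 + 1 + 1 + 0 = 5 ≡ 1 (mod 2).
  s_2 = 1 + 0 + 0 + 1 + 0 + 1 + 1 + 0 = 4 ≡ 0 (mod 2).
  s_3 = 0 + 0 + 0 + 1 + 1 + 1 + 1 + 0 = 4 ≡ 0 (mod 2).
  s_4 = 1 + 0 + 0 + 1 + 1 + 1 + 1 + 0 = 5 ≡ 1 (mod 2).
s = (1, 0, 0, 1)^T — this equals column 9 of H (binary 1001), so error is at position 9.
Correct: flip bit 9 of r = 100100101110110 to get c = 100100100110110.


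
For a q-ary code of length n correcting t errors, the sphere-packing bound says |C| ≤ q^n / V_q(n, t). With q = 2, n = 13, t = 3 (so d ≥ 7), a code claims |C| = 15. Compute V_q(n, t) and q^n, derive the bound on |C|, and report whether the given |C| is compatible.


V_q(n, t) = 378, q^n = 8192, Hamming bound = 21, |C| = 15 ≤ bound (satisfied).

Step 1: Compute V_q(n, t) = Σ_{j=0}^3 C(n, j) (q−1)^j.
  j = 0: C(13,0)·(1)^0 = 1·1 = 1.
  j = 1: C(13,1)·(1)^1 = 13·1 = 13.
  j = 2: C(13,2)·(1)^2 = 78·1 = 78.
  j = 3: C(13,3)·(1)^3 = 286·1 = 286.
  V_q(n, t) = 1 + 13 + 78 + 286 = 378.
Step 2: q^n = 2^13 = 8192.
Step 3: Hamming bound ⌊q^n / V_q(n,t)⌋ = ⌊8192/378⌋ = 21.
Step 4: Compare |C| = 15 to 21: satisfied.
The claimed |C| lies below the Hamming bound.


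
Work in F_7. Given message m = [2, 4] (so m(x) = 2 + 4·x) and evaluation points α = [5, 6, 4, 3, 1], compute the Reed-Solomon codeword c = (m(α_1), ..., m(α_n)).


c = [1, 5, 4, 0, 6]

Message polynomial: m(x) = 2 + 4·x (mod 7).
For each evaluation point α_i, compute m(α_i) mod 7:
  α_1 = 5: Horner steps 4 → 1, so m(5) = 1.
  α_2 = 6: Horner steps 4 → 5, so m(6) = 5.
  α_3 = 4: Horner steps 4 → 4, so m(4) = 4.
  α_4 = 3: Horner steps 4 → 0, so m(3) = 0.
  α_5 = 1: Horner steps 4 → 6, so m(1) = 6.
Codeword c = [1, 5, 4, 0, 6] ∈ F_7^5.


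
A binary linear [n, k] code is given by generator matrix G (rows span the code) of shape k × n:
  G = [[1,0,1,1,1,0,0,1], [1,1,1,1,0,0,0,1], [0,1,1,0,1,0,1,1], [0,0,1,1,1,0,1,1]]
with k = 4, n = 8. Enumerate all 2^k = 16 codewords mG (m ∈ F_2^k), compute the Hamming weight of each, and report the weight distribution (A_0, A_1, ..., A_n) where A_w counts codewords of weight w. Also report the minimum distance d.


Weight distribution: A_0 = 1, A_2 = 4, A_3 = 2, A_4 = 3, A_5 = 6. Minimum distance d = 2.

Enumerate all 2^4 = 16 messages m ∈ F_2^4.
For each, compute codeword c = mG in F_2^8, then tally its weight.
  m = 0000 → c = 00000000, weight = 0.
  m = 1000 → c = 10111001, weight = 5.
  m = 0100 → c = 11110001, weight = 5.
  m = 1100 → c = 01001000, weight = 2.
  m = 0010 → c = 01101011, weight = 5.
  m = 1010 → c = 11010010, weight = 4.
  m = 0110 → c = 10011010, weight = 4.
  m = 1110 → c = 00100011, weight = 3.
  m = 0001 → c = 00111011, weight = 5.
  m = 1001 → c = 10000010, weight = 2.
  m = 0101 → c = 11001010, weight = 4.
  m = 1101 → c = 01110011, weight = 5.
  m = 0011 → c = 01010000, weight = 2.
  m = 1011 → c = 11101001, weight = 5.
  m = 0111 → c = 10100001, weight = 3.
  m = 1111 → c = 00011000, weight = 2.
Tally weights:
  weight 0: 1 codewords.
  weight 2: 4 codewords.
  weight 3: 2 codewords.
  weight 4: 3 codewords.
  weight 5: 6 codewords.
Minimum distance d = smallest w > 0 with A_w > 0 = 2.
Sanity: Σ A_w = 16 = 2^4 = 16 ✓.


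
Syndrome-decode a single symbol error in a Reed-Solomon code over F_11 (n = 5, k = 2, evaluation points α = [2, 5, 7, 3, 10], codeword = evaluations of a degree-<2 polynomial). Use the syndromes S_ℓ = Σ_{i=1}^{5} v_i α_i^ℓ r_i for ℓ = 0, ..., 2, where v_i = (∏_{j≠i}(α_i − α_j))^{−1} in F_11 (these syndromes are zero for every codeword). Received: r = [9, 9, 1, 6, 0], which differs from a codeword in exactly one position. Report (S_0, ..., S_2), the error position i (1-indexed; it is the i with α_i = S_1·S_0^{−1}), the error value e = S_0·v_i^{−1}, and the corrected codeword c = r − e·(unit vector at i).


S = (1, 2, 4), error at position 1, error magnitude e = 10, c = [10, 9, 1, 6, 0].

Step 1: column multipliers v_i = (∏_{j≠i}(α_i − α_j))^{−1} mod 11.
  i = 1 (α = 2): (2−5)(2−7)(2−3)(2−10) = (−3)·(−5)·(−1)·(−8) = 120 ≡ 10, so v_1 = 10^{−1} = 10 (mod 11).
  i = 2 (α = 5): (5−2)(5−7)(5−3)(5−10) = 3·(−2)·2·(−5) = 60 ≡ 5, so v_2 = 5^{−1} = 9 (mod 11).
  i = 3 (α = 7): (7−2)(7−5)(7−3)(7−10) = 5·2·4·(−3) = −120 ≡ 1, so v_3 = 1^{−1} = 1 (mod 11).
  i = 4 (α = 3): (3−2)(3−5)(3−7)(3−10) = 1·(−2)·(−4)·(−7) = −56 ≡ 10, so v_4 = 10^{−1} = 10 (mod 11).
  i = 5 (α = 10): (10−2)(10−5)(10−7)(10−3) = 8·5·3·7 = 840 ≡ 4, so v_5 = 4^{−1} = 3 (mod 11).
  v = [10, 9, 1, 10, 3].
Step 2: syndromes of r = [9, 9, 1, 6, 0] (all sums mod 11).
  S_0 = Σ v_i r_i = 10·9 + 9·9 + 1·1 + 10·6 + 3·0 = 232 ≡ 1.
  S_1 = Σ v_i α_i r_i = 10·2·9 + 9·5·9 + 1·7·1 + 10·3·6 + 3·10·0 = 772 ≡ 2.
  α_i^2 mod 11 = [4, 3, 5, 9, 1].
  S_2 = Σ v_i α_i^2 r_i = 10·4·9 + 9·3·9 + 1·5·1 + 10·9·6 + 3·1·0 = 1148 ≡ 4.
  S = (1, 2, 4) ≠ 0, so r is not a codeword (an error is present).
Step 3: locate the error. For a single error e at position i, S_ℓ = v_i·e·α_i^ℓ, so α_err = S_1/S_0.
  S_0^{−1} = 1^{−1} = 1 (mod 11), so α_err = 2·1 = 2 ≡ 2 = α_1. Error position i = 1.
  Consistency check: S_2/S_1 = 4·6 = 24 ≡ 2 = α_err ✓ (single-error assumption holds).
Step 4: error magnitude e = S_0/v_1 = S_0·∏_{j≠1}(α_1 − α_j) = 1·10 = 10 ≡ 10 (mod 11).
Step 5: correct position 1: c_1 = r_1 − e = 9 − 10 ≡ 10 (mod 11). Hence c = [10, 9, 1, 6, 0].
  Check: interpolating c through the α_i gives m(x) = 7 + 7·x (degree < 2) with m(α_i) = c_i for every i, so c is indeed a codeword.


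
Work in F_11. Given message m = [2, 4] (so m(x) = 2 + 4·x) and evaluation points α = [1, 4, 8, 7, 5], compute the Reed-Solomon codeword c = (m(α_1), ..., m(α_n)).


c = [6, 7, 1, 8, 0]

Message polynomial: m(x) = 2 + 4·x (mod 11).
For each evaluation point α_i, compute m(α_i) mod 11:
  α_1 = 1: Horner steps 4 → 6, so m(1) = 6.
  α_2 = 4: Horner steps 4 → 7, so m(4) = 7.
  α_3 = 8: Horner steps 4 → 1, so m(8) = 1.
  α_4 = 7: Horner steps 4 → 8, so m(7) = 8.
  α_5 = 5: Horner steps 4 → 0, so m(5) = 0.
Codeword c = [6, 7, 1, 8, 0] ∈ F_11^5.


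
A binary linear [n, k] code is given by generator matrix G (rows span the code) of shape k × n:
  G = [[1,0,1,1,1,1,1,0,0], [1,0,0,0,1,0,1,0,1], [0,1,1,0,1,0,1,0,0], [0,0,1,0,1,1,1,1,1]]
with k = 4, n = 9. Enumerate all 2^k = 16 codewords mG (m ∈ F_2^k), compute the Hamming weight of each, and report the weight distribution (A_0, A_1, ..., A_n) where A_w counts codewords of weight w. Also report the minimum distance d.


Weight distribution: A_0 = 1, A_4 = 10, A_6 = 4, A_8 = 1. Minimum distance d = 4.

Enumerate all 2^4 = 16 messages m ∈ F_2^4.
For each, compute codeword c = mG in F_2^9, then tally its weight.
  m = 0000 → c = 000000000, weight = 0.
  m = 1000 → c = 101111100, weight = 6.
  m = 0100 → c = 100010101, weight = 4.
  m = 1100 → c = 001101001, weight = 4.
  m = 0010 → c = 011010100, weight = 4.
  m = 1010 → c = 110101000, weight = 4.
  m = 0110 → c = 111000001, weight = 4.
  m = 1110 → c = 010111101, weight = 6.
  m = 0001 → c = 001011111, weight = 6.
  m = 1001 → c = 100100011, weight = 4.
  m = 0101 → c = 101001010, weight = 4.
  m = 1101 → c = 000110110, weight = 4.
  m = 0011 → c = 010001011, weight = 4.
  m = 1011 → c = 111110111, weight = 8.
  m = 0111 → c = 110011110, weight = 6.
  m = 1111 → c = 011100010, weight = 4.
Tally weights:
  weight 0: 1 codewords.
  weight 4: 10 codewords.
  weight 6: 4 codewords.
  weight 8: 1 codewords.
Minimum distance d = smallest w > 0 with A_w > 0 = 4.
Sanity: Σ A_w = 16 = 2^4 = 16 ✓.


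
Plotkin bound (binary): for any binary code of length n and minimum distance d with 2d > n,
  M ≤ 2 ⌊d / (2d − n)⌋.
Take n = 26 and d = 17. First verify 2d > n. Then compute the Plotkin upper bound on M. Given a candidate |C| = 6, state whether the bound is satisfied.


Plotkin bound M ≤ 4; given |C| = 6 > bound (violated).

Check applicability: 2d = 34, n = 26.
2d − n = 8 > 0, so Plotkin applies.
Compute d/(2d−n) = 17/8 ≈ 2.1250.
⌊d/(2d−n)⌋ = 2.
Plotkin bound: M ≤ 2·2 = 4.
Given |C| = 6, check: VIOLATED.
This |C| is above the Plotkin bound, so no binary code with n = 26, d = 17 and 6 codewords exists.


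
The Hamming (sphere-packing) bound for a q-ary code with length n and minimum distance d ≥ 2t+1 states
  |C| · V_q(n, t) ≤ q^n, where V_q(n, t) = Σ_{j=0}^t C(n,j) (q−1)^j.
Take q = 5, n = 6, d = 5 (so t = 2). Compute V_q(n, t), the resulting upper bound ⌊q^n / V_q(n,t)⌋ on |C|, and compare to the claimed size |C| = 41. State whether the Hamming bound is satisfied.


V_q(n, t) = 265, q^n = 15625, Hamming bound = 58, |C| = 41 ≤ bound (satisfied).

Step 1: Compute V_q(n, t) = Σ_{j=0}^2 C(n, j) (q−1)^j.
  j = 0: C(6,0)·(4)^0 = 1·1 = 1.
  j = 1: C(6,1)·(4)^1 = 6·4 = 24.
  j = 2: C(6,2)·(4)^2 = 15·16 = 240.
  V_q(n, t) = 1 + 24 + 240 = 265.
Step 2: q^n = 5^6 = 15625.
Step 3: Hamming bound ⌊q^n / V_q(n,t)⌋ = ⌊15625/265⌋ = 58.
Step 4: Compare |C| = 41 to 58: satisfied.
The claimed |C| lies below the Hamming bound.


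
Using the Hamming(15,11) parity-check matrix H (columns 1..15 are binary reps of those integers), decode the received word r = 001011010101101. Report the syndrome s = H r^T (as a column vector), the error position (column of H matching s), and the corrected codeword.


s = (1, 1, 0, 0)^T, error position = 12, corrected codeword c = 001011010100101

Compute s = H r^T mod 2 one row at a time:
  s_1 = 1 + 0 + 1 + 0 + 1 + 1 + 0 + 1 = 5 ≡ 1 (mod 2).
  s_2 = 0 + 1 + 1 + 0 + 1 + 1 + 0 + 1 = 5 ≡ 1 (mod 2).
  s_3 = 0 + 1 + 1 + 0 + 1 + 0 + 0 + 1 = 4 ≡ 0 (mod 2).
  s_4 = 0 + 1 + 1 + 0 + 0 + 0 + 1 + 1 = 4 ≡ 0 (mod 2).
s = (1, 1, 0, 0)^T — this equals column 12 of H (binary 1100), so error is at position 12.
Correct: flip bit 12 of r = 001011010101101 to get c = 001011010100101.


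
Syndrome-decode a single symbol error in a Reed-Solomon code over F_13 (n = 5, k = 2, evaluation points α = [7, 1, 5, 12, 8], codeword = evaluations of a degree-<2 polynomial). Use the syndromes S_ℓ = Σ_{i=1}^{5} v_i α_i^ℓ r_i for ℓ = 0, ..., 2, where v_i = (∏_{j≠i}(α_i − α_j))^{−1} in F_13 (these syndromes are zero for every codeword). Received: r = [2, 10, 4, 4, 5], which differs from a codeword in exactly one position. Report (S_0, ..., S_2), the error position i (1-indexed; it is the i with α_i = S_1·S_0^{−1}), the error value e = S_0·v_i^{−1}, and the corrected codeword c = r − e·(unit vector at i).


S = (8, 1, 5), error at position 3, error magnitude e = 8, c = [2, 10, 9, 4, 5].

Step 1: column multipliers v_i = (∏_{j≠i}(α_i − α_j))^{−1} mod 13.
  i = 1 (α = 7): (7−1)(7−5)(7−12)(7−8) = 6·2·(−5)·(−1) = 60 ≡ 8, so v_1 = 8^{−1} = 5 (mod 13).
  i = 2 (α = 1): (1−7)(1−5)(1−12)(1−8) = (−6)·(−4)·(−11)·(−7) = 1848 ≡ 2, so v_2 = 2^{−1} = 7 (mod 13).
  i = 3 (α = 5): (5−7)(5−1)(5−12)(5−8) = (−2)·4·(−7)·(−3) = −168 ≡ 1, so v_3 = 1^{−1} = 1 (mod 13).
  i = 4 (α = 12): (12−7)(12−1)(12−5)(12−8) = 5·11·7·4 = 1540 ≡ 6, so v_4 = 6^{−1} = 11 (mod 13).
  i = 5 (α = 8): (8−7)(8−1)(8−5)(8−12) = 1·7·3·(−4) = −84 ≡ 7, so v_5 = 7^{−1} = 2 (mod 13).
  v = [5, 7, 1, 11, 2].
Step 2: syndromes of r = [2, 10, 4, 4, 5] (all sums mod 13).
  S_0 = Σ v_i r_i = 5·2 + 7·10 + 1·4 + 11·4 + 2·5 = 138 ≡ 8.
  S_1 = Σ v_i α_i r_i = 5·7·2 + 7·1·10 + 1·5·4 + 11·12·4 + 2·8·5 = 768 ≡ 1.
  α_i^2 mod 13 = [10, 1, 12, 1, 12].
  S_2 = Σ v_i α_i^2 r_i = 5·10·2 + 7·1·10 + 1·12·4 + 11·1·4 + 2·12·5 = 382 ≡ 5.
  S = (8, 1, 5) ≠ 0, so r is not a codeword (an error is present).
Step 3: locate the error. For a single error e at position i, S_ℓ = v_i·e·α_i^ℓ, so α_err = S_1/S_0.
  S_0^{−1} = 8^{−1} = 5 (mod 13), so α_err = 1·5 = 5 ≡ 5 = α_3. Error position i = 3.
  Consistency check: S_2/S_1 = 5·1 = 5 ≡ 5 = α_err ✓ (single-error assumption holds).
Step 4: error magnitude e = S_0/v_3 = S_0·∏_{j≠3}(α_3 − α_j) = 8·1 = 8 ≡ 8 (mod 13).
Step 5: correct position 3: c_3 = r_3 − e = 4 − 8 ≡ 9 (mod 13). Hence c = [2, 10, 9, 4, 5].
  Check: interpolating c through the α_i gives m(x) = 7 + 3·x (degree < 2) with m(α_i) = c_i for every i, so c is indeed a codeword.


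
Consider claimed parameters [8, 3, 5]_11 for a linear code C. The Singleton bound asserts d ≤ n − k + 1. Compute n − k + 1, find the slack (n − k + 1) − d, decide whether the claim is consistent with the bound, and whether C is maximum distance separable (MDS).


Singleton RHS = n − k + 1 = 6, slack = 1, bound satisfied, not MDS.

Singleton bound: d ≤ n − k + 1.
Here n = 8, k = 3, so n − k + 1 = 6.
Given d = 5, check d ≤ 6: YES.
Slack = (n − k + 1) − d = 1.
The code is NOT MDS (slack = 1 > 0).
Description: the claimed parameters are [8, 3, 5]_11; such a code would be non-MDS.


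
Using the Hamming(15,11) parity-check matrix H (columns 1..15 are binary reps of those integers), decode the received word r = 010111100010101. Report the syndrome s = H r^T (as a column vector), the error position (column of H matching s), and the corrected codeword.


s = (1, 0, 1, 1)^T, error position = 11, corrected codeword c = 010111100000101

Compute s = H r^T mod 2 one row at a time:
  s_1 = 0 + 0 + 0 + 1 + 0 + 1 + 0 + 1 = 3 ≡ 1 (mod 2).
  s_2 = 1 + 1 + 1 + 1 + 0 + 1 + 0 + 1 = 6 ≡ 0 (mod 2).
  s_3 = 1 + 0 + 1 + 1 + 0 + 1 + 0 + 1 = 5 ≡ 1 (mod 2).
  s_4 = 0 + 0 + 1 + 1 + 0 + 1 + 1 + 1 = 5 ≡ 1 (mod 2).
s = (1, 0, 1, 1)^T — this equals column 11 of H (binary 1011), so error is at position 11.
Correct: flip bit 11 of r = 010111100010101 to get c = 010111100000101.


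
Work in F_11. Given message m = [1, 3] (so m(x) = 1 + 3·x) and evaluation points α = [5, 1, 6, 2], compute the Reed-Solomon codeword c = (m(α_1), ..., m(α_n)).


c = [5, 4, 8, 7]

Message polynomial: m(x) = 1 + 3·x (mod 11).
For each evaluation point α_i, compute m(α_i) mod 11:
  α_1 = 5: Horner steps 3 → 5, so m(5) = 5.
  α_2 = 1: Horner steps 3 → 4, so m(1) = 4.
  α_3 = 6: Horner steps 3 → 8, so m(6) = 8.
  α_4 = 2: Horner steps 3 → 7, so m(2) = 7.
Codeword c = [5, 4, 8, 7] ∈ F_11^4.


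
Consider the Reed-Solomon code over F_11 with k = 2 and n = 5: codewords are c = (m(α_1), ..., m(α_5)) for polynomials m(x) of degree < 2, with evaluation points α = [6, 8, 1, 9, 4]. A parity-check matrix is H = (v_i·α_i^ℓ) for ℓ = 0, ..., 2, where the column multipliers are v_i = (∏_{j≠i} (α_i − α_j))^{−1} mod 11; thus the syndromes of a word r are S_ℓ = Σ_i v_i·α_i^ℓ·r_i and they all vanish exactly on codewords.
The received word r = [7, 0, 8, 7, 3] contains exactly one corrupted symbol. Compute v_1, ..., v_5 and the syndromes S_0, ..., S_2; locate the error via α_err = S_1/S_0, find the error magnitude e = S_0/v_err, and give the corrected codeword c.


S = (6, 10, 2), error at position 4, error magnitude e = 5, c = [7, 0, 8, 2, 3].

Step 1: column multipliers v_i = (∏_{j≠i}(α_i − α_j))^{−1} mod 11.
  i = 1 (α = 6): (6−8)(6−1)(6−9)(6−4) = (−2)·5·(−3)·2 = 60 ≡ 5, so v_1 = 5^{−1} = 9 (mod 11).
  i = 2 (α = 8): (8−6)(8−1)(8−9)(8−4) = 2·7·(−1)·4 = −56 ≡ 10, so v_2 = 10^{−1} = 10 (mod 11).
  i = 3 (α = 1): (1−6)(1−8)(1−9)(1−4) = (−5)·(−7)·(−8)·(−3) = 840 ≡ 4, so v_3 = 4^{−1} = 3 (mod 11).
  i = 4 (α = 9): (9−6)(9−8)(9−1)(9−4) = 3·1·8·5 = 120 ≡ 10, so v_4 = 10^{−1} = 10 (mod 11).
  i = 5 (α = 4): (4−6)(4−8)(4−1)(4−9) = (−2)·(−4)·3·(−5) = −120 ≡ 1, so v_5 = 1^{−1} = 1 (mod 11).
  v = [9, 10, 3, 10, 1].
Step 2: syndromes of r = [7, 0, 8, 7, 3] (all sums mod 11).
  S_0 = Σ v_i r_i = 9·7 + 10·0 + 3·8 + 10·7 + 1·3 = 160 ≡ 6.
  S_1 = Σ v_i α_i r_i = 9·6·7 + 10·8·0 + 3·1·8 + 10·9·7 + 1·4·3 = 1044 ≡ 10.
  α_i^2 mod 11 = [3, 9, 1, 4, 5].
  S_2 = Σ v_i α_i^2 r_i = 9·3·7 + 10·9·0 + 3·1·8 + 10·4·7 + 1·5·3 = 508 ≡ 2.
  S = (6, 10, 2) ≠ 0, so r is not a codeword (an error is present).
Step 3: locate the error. For a single error e at position i, S_ℓ = v_i·e·α_i^ℓ, so α_err = S_1/S_0.
  S_0^{−1} = 6^{−1} = 2 (mod 11), so α_err = 10·2 = 20 ≡ 9 = α_4. Error position i = 4.
  Consistency check: S_2/S_1 = 2·10 = 20 ≡ 9 = α_err ✓ (single-error assumption holds).
Step 4: error magnitude e = S_0/v_4 = S_0·∏_{j≠4}(α_4 − α_j) = 6·10 = 60 ≡ 5 (mod 11).
Step 5: correct position 4: c_4 = r_4 − e = 7 − 5 ≡ 2 (mod 11). Hence c = [7, 0, 8, 2, 3].
  Check: interpolating c through the α_i gives m(x) = 6 + 2·x (degree < 2) with m(α_i) = c_i for every i, so c is indeed a codeword.


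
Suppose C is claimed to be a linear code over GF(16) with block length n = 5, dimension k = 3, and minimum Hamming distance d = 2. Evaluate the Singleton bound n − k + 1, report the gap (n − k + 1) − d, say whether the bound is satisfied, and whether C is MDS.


Singleton RHS = n − k + 1 = 3, slack = 1, bound satisfied, not MDS.

Singleton bound: d ≤ n − k + 1.
Here n = 5, k = 3, so n − k + 1 = 3.
Given d = 2, check d ≤ 3: YES.
Slack = (n − k + 1) − d = 1.
The code is NOT MDS (slack = 1 > 0).
Description: the claimed parameters are [5, 3, 2]_16; such a code would be non-MDS.


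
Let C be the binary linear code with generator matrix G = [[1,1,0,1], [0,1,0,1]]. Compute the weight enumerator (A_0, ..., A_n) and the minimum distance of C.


Weight distribution: A_0 = 1, A_1 = 1, A_2 = 1, A_3 = 1. Minimum distance d = 1.

Enumerate all 2^2 = 4 messages m ∈ F_2^2.
For each, compute codeword c = mG in F_2^4, then tally its weight.
  m = 00 → c = 0000, weight = 0.
  m = 10 → c = 1101, weight = 3.
  m = 01 → c = 0101, weight = 2.
  m = 11 → c = 1000, weight = 1.
Tally weights:
  weight 0: 1 codewords.
  weight 1: 1 codewords.
  weight 2: 1 codewords.
  weight 3: 1 codewords.
Minimum distance d = smallest w > 0 with A_w > 0 = 1.
Sanity: Σ A_w = 4 = 2^2 = 4 ✓.


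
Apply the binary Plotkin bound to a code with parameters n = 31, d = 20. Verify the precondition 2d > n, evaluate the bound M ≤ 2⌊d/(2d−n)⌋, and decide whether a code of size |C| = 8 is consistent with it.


Plotkin bound M ≤ 4; given |C| = 8 > bound (violated).

Check applicability: 2d = 40, n = 31.
2d − n = 9 > 0, so Plotkin applies.
Compute d/(2d−n) = 20/9 ≈ 2.2222.
⌊d/(2d−n)⌋ = 2.
Plotkin bound: M ≤ 2·2 = 4.
Given |C| = 8, check: VIOLATED.
This |C| is above the Plotkin bound, so no binary code with n = 31, d = 20 and 8 codewords exists.


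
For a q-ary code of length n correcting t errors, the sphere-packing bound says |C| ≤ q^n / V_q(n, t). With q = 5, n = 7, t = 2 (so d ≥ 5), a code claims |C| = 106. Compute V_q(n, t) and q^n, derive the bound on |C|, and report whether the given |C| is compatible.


V_q(n, t) = 365, q^n = 78125, Hamming bound = 214, |C| = 106 ≤ bound (satisfied).

Step 1: Compute V_q(n, t) = Σ_{j=0}^2 C(n, j) (q−1)^j.
  j = 0: C(7,0)·(4)^0 = 1·1 = 1.
  j = 1: C(7,1)·(4)^1 = 7·4 = 28.
  j = 2: C(7,2)·(4)^2 = 21·16 = 336.
  V_q(n, t) = 1 + 28 + 336 = 365.
Step 2: q^n = 5^7 = 78125.
Step 3: Hamming bound ⌊q^n / V_q(n,t)⌋ = ⌊78125/365⌋ = 214.
Step 4: Compare |C| = 106 to 214: satisfied.
The claimed |C| lies below the Hamming bound.


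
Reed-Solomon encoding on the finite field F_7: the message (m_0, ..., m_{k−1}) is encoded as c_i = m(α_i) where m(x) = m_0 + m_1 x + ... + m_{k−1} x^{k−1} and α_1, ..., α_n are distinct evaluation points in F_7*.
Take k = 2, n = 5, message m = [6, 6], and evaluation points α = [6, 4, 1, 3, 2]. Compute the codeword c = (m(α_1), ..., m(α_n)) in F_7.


c = [0, 2, 5, 3, 4]

Message polynomial: m(x) = 6 + 6·x (mod 7).
For each evaluation point α_i, compute m(α_i) mod 7:
  α_1 = 6: Horner steps 6 → 0, so m(6) = 0.
  α_2 = 4: Horner steps 6 → 2, so m(4) = 2.
  α_3 = 1: Horner steps 6 → 5, so m(1) = 5.
  α_4 = 3: Horner steps 6 → 3, so m(3) = 3.
  α_5 = 2: Horner steps 6 → 4, so m(2) = 4.
Codeword c = [0, 2, 5, 3, 4] ∈ F_7^5.


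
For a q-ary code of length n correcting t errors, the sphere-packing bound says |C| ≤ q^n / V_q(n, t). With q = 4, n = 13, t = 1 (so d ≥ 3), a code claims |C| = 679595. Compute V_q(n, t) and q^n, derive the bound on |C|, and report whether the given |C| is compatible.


V_q(n, t) = 40, q^n = 67108864, Hamming bound = 1677721, |C| = 679595 ≤ bound (satisfied).

Step 1: Compute V_q(n, t) = Σ_{j=0}^1 C(n, j) (q−1)^j.
  j = 0: C(13,0)·(3)^0 = 1·1 = 1.
  j = 1: C(13,1)·(3)^1 = 13·3 = 39.
  V_q(n, t) = 1 + 39 = 40.
Step 2: q^n = 4^13 = 67108864.
Step 3: Hamming bound ⌊q^n / V_q(n,t)⌋ = ⌊67108864/40⌋ = 1677721.
Step 4: Compare |C| = 679595 to 1677721: satisfied.
The claimed |C| lies below the Hamming bound.


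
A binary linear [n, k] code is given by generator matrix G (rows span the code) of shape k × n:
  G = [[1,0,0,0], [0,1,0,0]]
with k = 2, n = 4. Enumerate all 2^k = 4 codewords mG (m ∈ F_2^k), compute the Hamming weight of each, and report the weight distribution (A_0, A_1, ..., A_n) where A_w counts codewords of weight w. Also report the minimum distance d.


Weight distribution: A_0 = 1, A_1 = 2, A_2 = 1. Minimum distance d = 1.

Enumerate all 2^2 = 4 messages m ∈ F_2^2.
For each, compute codeword c = mG in F_2^4, then tally its weight.
  m = 00 → c = 0000, weight = 0.
  m = 10 → c = 1000, weight = 1.
  m = 01 → c = 0100, weight = 1.
  m = 11 → c = 1100, weight = 2.
Tally weights:
  weight 0: 1 codewords.
  weight 1: 2 codewords.
  weight 2: 1 codewords.
Minimum distance d = smallest w > 0 with A_w > 0 = 1.
Sanity: Σ A_w = 4 = 2^2 = 4 ✓.


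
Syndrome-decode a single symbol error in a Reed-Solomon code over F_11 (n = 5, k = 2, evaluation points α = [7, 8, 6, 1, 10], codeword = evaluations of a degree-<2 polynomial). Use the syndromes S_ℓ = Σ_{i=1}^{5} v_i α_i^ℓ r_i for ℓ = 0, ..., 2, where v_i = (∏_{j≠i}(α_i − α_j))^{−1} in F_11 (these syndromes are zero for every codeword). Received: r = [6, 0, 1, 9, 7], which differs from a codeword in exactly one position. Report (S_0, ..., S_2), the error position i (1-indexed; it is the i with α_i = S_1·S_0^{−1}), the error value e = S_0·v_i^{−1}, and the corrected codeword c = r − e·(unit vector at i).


S = (9, 2, 9), error at position 5, error magnitude e = 8, c = [6, 0, 1, 9, 10].

Step 1: column multipliers v_i = (∏_{j≠i}(α_i − α_j))^{−1} mod 11.
  i = 1 (α = 7): (7−8)(7−6)(7−1)(7−10) = (−1)·1·6·(−3) = 18 ≡ 7, so v_1 = 7^{−1} = 8 (mod 11).
  i = 2 (α = 8): (8−7)(8−6)(8−1)(8−10) = 1·2·7·(−2) = −28 ≡ 5, so v_2 = 5^{−1} = 9 (mod 11).
  i = 3 (α = 6): (6−7)(6−8)(6−1)(6−10) = (−1)·(−2)·5·(−4) = −40 ≡ 4, so v_3 = 4^{−1} = 3 (mod 11).
  i = 4 (α = 1): (1−7)(1−8)(1−6)(1−10) = (−6)·(−7)·(−5)·(−9) = 1890 ≡ 9, so v_4 = 9^{−1} = 5 (mod 11).
  i = 5 (α = 10): (10−7)(10−8)(10−6)(10−1) = 3·2·4·9 = 216 ≡ 7, so v_5 = 7^{−1} = 8 (mod 11).
  v = [8, 9, 3, 5, 8].
Step 2: syndromes of r = [6, 0, 1, 9, 7] (all sums mod 11).
  S_0 = Σ v_i r_i = 8·6 + 9·0 + 3·1 + 5·9 + 8·7 = 152 ≡ 9.
  S_1 = Σ v_i α_i r_i = 8·7·6 + 9·8·0 + 3·6·1 + 5·1·9 + 8·10·7 = 959 ≡ 2.
  α_i^2 mod 11 = [5, 9, 3, 1, 1].
  S_2 = Σ v_i α_i^2 r_i = 8·5·6 + 9·9·0 + 3·3·1 + 5·1·9 + 8·1·7 = 350 ≡ 9.
  S = (9, 2, 9) ≠ 0, so r is not a codeword (an error is present).
Step 3: locate the error. For a single error e at position i, S_ℓ = v_i·e·α_i^ℓ, so α_err = S_1/S_0.
  S_0^{−1} = 9^{−1} = 5 (mod 11), so α_err = 2·5 = 10 ≡ 10 = α_5. Error position i = 5.
  Consistency check: S_2/S_1 = 9·6 = 54 ≡ 10 = α_err ✓ (single-error assumption holds).
Step 4: error magnitude e = S_0/v_5 = S_0·∏_{j≠5}(α_5 − α_j) = 9·7 = 63 ≡ 8 (mod 11).
Step 5: correct position 5: c_5 = r_5 − e = 7 − 8 ≡ 10 (mod 11). Hence c = [6, 0, 1, 9, 10].
  Check: interpolating c through the α_i gives m(x) = 4 + 5·x (degree < 2) with m(α_i) = c_i for every i, so c is indeed a codeword.


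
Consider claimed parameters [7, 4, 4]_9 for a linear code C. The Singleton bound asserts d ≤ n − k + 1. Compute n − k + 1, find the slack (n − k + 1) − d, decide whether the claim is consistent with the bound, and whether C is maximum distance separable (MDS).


Singleton RHS = n − k + 1 = 4, slack = 0, bound satisfied, MDS.

Singleton bound: d ≤ n − k + 1.
Here n = 7, k = 4, so n − k + 1 = 4.
Given d = 4, check d ≤ 4: YES.
Slack = (n − k + 1) − d = 0.
The code is MDS (slack = 0).
Description: the claimed parameters are [7, 4, 4]_9; such a code would be MDS (meets Singleton bound).


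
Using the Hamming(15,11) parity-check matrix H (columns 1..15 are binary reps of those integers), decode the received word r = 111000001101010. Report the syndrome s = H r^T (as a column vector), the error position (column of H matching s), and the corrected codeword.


s = (0, 0, 0, 1)^T, error position = 1, corrected codeword c = 011000001101010

Compute s = H r^T mod 2 one row at a time:
  s_1 = 0 + 1 + 1 + 0 + 1 + 0 + 1 + 0 = 4 ≡ 0 (mod 2).
  s_2 = 0 + 0 + 0 + 0 + 1 + 0 + 1 + 0 = 2 ≡ 0 (mod 2).
  s_3 = 1 + 1 + 0 + 0 + 1 + 0 + 1 + 0 = 4 ≡ 0 (mod 2).
  s_4 = 1 + 1 + 0 + 0 + 1 + 0 + 0 + 0 = 3 ≡ 1 (mod 2).
s = (0, 0, 0, 1)^T — this equals column 1 of H (binary 0001), so error is at position 1.
Correct: flip bit 1 of r = 111000001101010 to get c = 011000001101010.


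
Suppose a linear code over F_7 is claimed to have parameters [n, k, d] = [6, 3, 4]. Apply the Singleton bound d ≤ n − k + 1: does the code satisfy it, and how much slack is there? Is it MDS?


Singleton RHS = n − k + 1 = 4, slack = 0, bound satisfied, MDS.

Singleton bound: d ≤ n − k + 1.
Here n = 6, k = 3, so n − k + 1 = 4.
Given d = 4, check d ≤ 4: YES.
Slack = (n − k + 1) − d = 0.
The code is MDS (slack = 0).
Description: the claimed parameters are [6, 3, 4]_7; such a code would be MDS (meets Singleton bound).


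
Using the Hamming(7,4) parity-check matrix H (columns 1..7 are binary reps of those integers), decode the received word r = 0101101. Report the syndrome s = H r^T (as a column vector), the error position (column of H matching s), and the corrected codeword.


s = (1, 0, 0)^T, error position = 4, corrected codeword c = 0100101

Compute s = H r^T mod 2 one row at a time:
  s_1 = 1 + 1 + 0 + 1 = 3 ≡ 1 (mod 2).
  s_2 = 1 + 0 + 0 + 1 = 2 ≡ 0 (mod 2).
  s_3 = 0 + 0 + 1 + 1 = 2 ≡ 0 (mod 2).
s = (1, 0, 0)^T — this equals column 4 of H (binary 100), so error is at position 4.
Correct: flip bit 4 of r = 0101101 to get c = 0100101.


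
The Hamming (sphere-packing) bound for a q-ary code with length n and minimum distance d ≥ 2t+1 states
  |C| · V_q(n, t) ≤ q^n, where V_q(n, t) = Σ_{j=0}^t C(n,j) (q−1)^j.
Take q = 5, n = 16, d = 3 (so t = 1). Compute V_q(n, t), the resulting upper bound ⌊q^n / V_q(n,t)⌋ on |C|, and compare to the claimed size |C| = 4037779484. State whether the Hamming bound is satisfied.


V_q(n, t) = 65, q^n = 152587890625, Hamming bound = 2347506009, |C| = 4037779484 > bound (violated).

Step 1: Compute V_q(n, t) = Σ_{j=0}^1 C(n, j) (q−1)^j.
  j = 0: C(16,0)·(4)^0 = 1·1 = 1.
  j = 1: C(16,1)·(4)^1 = 16·4 = 64.
  V_q(n, t) = 1 + 64 = 65.
Step 2: q^n = 5^16 = 152587890625.
Step 3: Hamming bound ⌊q^n / V_q(n,t)⌋ = ⌊152587890625/65⌋ = 2347506009.
Step 4: Compare |C| = 4037779484 to 2347506009: violated.
The claimed |C| lies above the Hamming bound, so no 5-ary code of length 16 with d ≥ 3 can have 4037779484 codewords.


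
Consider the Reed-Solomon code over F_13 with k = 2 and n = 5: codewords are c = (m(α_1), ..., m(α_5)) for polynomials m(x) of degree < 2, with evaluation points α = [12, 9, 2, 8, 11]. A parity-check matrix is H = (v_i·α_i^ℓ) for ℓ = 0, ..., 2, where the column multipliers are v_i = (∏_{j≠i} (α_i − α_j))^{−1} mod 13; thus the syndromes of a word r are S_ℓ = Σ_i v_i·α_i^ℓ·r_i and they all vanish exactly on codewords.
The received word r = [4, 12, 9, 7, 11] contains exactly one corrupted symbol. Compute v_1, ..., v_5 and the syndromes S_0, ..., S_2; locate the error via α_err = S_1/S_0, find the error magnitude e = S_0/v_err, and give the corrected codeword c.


S = (11, 10, 2), error at position 4, error magnitude e = 1, c = [4, 12, 9, 6, 11].

Step 1: column multipliers v_i = (∏_{j≠i}(α_i − α_j))^{−1} mod 13.
  i = 1 (α = 12): (12−9)(12−2)(12−8)(12−11) = 3·10·4·1 = 120 ≡ 3, so v_1 = 3^{−1} = 9 (mod 13).
  i = 2 (α = 9): (9−12)(9−2)(9−8)(9−11) = (−3)·7·1·(−2) = 42 ≡ 3, so v_2 = 3^{−1} = 9 (mod 13).
  i = 3 (α = 2): (2−12)(2−9)(2−8)(2−11) = (−10)·(−7)·(−6)·(−9) = 3780 ≡ 10, so v_3 = 10^{−1} = 4 (mod 13).
  i = 4 (α = 8): (8−12)(8−9)(8−2)(8−11) = (−4)·(−1)·6·(−3) = −72 ≡ 6, so v_4 = 6^{−1} = 11 (mod 13).
  i = 5 (α = 11): (11−12)(11−9)(11−2)(11−8) = (−1)·2·9·3 = −54 ≡ 11, so v_5 = 11^{−1} = 6 (mod 13).
  v = [9, 9, 4, 11, 6].
Step 2: syndromes of r = [4, 12, 9, 7, 11] (all sums mod 13).
  S_0 = Σ v_i r_i = 9·4 + 9·12 + 4·9 + 11·7 + 6·11 = 323 ≡ 11.
  S_1 = Σ v_i α_i r_i = 9·12·4 + 9·9·12 + 4·2·9 + 11·8·7 + 6·11·11 = 2818 ≡ 10.
  α_i^2 mod 13 = [1, 3, 4, 12, 4].
  S_2 = Σ v_i α_i^2 r_i = 9·1·4 + 9·3·12 + 4·4·9 + 11·12·7 + 6·4·11 = 1692 ≡ 2.
  S = (11, 10, 2) ≠ 0, so r is not a codeword (an error is present).
Step 3: locate the error. For a single error e at position i, S_ℓ = v_i·e·α_i^ℓ, so α_err = S_1/S_0.
  S_0^{−1} = 11^{−1} = 6 (mod 13), so α_err = 10·6 = 60 ≡ 8 = α_4. Error position i = 4.
  Consistency check: S_2/S_1 = 2·4 = 8 ≡ 8 = α_err ✓ (single-error assumption holds).
Step 4: error magnitude e = S_0/v_4 = S_0·∏_{j≠4}(α_4 − α_j) = 11·6 = 66 ≡ 1 (mod 13).
Step 5: correct position 4: c_4 = r_4 − e = 7 − 1 ≡ 6 (mod 13). Hence c = [4, 12, 9, 6, 11].
  Check: interpolating c through the α_i gives m(x) = 10 + 6·x (degree < 2) with m(α_i) = c_i for every i, so c is indeed a codeword.


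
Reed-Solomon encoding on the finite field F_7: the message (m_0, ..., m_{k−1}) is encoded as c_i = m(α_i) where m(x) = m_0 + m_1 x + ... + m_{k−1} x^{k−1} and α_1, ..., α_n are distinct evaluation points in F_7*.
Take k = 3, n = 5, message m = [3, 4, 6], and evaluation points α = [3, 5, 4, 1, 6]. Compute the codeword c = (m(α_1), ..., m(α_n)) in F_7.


c = [6, 5, 3, 6, 5]

Message polynomial: m(x) = 3 + 4·x + 6·x^2 (mod 7).
For each evaluation point α_i, compute m(α_i) mod 7:
  α_1 = 3: Horner steps 6 → 1 → 6, so m(3) = 6.
  α_2 = 5: Horner steps 6 → 6 → 5, so m(5) = 5.
  α_3 = 4: Horner steps 6 → 0 → 3, so m(4) = 3.
  α_4 = 1: Horner steps 6 → 3 → 6, so m(1) = 6.
  α_5 = 6: Horner steps 6 → 5 → 5, so m(6) = 5.
Codeword c = [6, 5, 3, 6, 5] ∈ F_7^5.


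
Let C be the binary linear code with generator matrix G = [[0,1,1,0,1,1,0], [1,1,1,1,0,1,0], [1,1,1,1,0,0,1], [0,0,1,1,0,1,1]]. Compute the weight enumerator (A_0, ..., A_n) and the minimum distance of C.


Weight distribution: A_0 = 1, A_2 = 2, A_3 = 4, A_4 = 5, A_5 = 4. Minimum distance d = 2.

Enumerate all 2^4 = 16 messages m ∈ F_2^4.
For each, compute codeword c = mG in F_2^7, then tally its weight.
  m = 0000 → c = 0000000, weight = 0.
  m = 1000 → c = 0110110, weight = 4.
  m = 0100 → c = 1111010, weight = 5.
  m = 1100 → c = 1001100, weight = 3.
  m = 0010 → c = 1111001, weight = 5.
  m = 1010 → c = 1001111, weight = 5.
  m = 0110 → c = 0000011, weight = 2.
  m = 1110 → c = 0110101, weight = 4.
  m = 0001 → c = 0011011, weight = 4.
  m = 1001 → c = 0101101, weight = 4.
  m = 0101 → c = 1100001, weight = 3.
  m = 1101 → c = 1010111, weight = 5.
  m = 0011 → c = 1100010, weight = 3.
  m = 1011 → c = 1010100, weight = 3.
  m = 0111 → c = 0011000, weight = 2.
  m = 1111 → c = 0101110, weight = 4.
Tally weights:
  weight 0: 1 codewords.
  weight 2: 2 codewords.
  weight 3: 4 codewords.
  weight 4: 5 codewords.
  weight 5: 4 codewords.
Minimum distance d = smallest w > 0 with A_w > 0 = 2.
Sanity: Σ A_w = 16 = 2^4 = 16 ✓.


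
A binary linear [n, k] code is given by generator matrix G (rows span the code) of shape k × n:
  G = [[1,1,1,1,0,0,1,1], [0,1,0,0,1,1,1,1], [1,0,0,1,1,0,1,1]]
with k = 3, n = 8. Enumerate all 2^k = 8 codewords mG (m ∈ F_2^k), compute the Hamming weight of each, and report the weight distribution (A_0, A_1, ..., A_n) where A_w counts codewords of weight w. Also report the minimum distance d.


Weight distribution: A_0 = 1, A_3 = 1, A_4 = 2, A_5 = 3, A_6 = 1. Minimum distance d = 3.

Enumerate all 2^3 = 8 messages m ∈ F_2^3.
For each, compute codeword c = mG in F_2^8, then tally its weight.
  m = 000 → c = 00000000, weight = 0.
  m = 100 → c = 11110011, weight = 6.
  m = 010 → c = 01001111, weight = 5.
  m = 110 → c = 10111100, weight = 5.
  m = 001 → c = 10011011, weight = 5.
  m = 101 → c = 01101000, weight = 3.
  m = 011 → c = 11010100, weight = 4.
  m = 111 → c = 00100111, weight = 4.
Tally weights:
  weight 0: 1 codewords.
  weight 3: 1 codewords.
  weight 4: 2 codewords.
  weight 5: 3 codewords.
  weight 6: 1 codewords.
Minimum distance d = smallest w > 0 with A_w > 0 = 3.
Sanity: Σ A_w = 8 = 2^3 = 8 ✓.


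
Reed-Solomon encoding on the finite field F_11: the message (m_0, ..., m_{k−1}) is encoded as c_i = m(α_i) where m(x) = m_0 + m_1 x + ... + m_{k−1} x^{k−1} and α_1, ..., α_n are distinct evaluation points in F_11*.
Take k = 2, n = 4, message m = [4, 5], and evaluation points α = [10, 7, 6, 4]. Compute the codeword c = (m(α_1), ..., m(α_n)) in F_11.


c = [10, 6, 1, 2]

Message polynomial: m(x) = 4 + 5·x (mod 11).
For each evaluation point α_i, compute m(α_i) mod 11:
  α_1 = 10: Horner steps 5 → 10, so m(10) = 10.
  α_2 = 7: Horner steps 5 → 6, so m(7) = 6.
  α_3 = 6: Horner steps 5 → 1, so m(6) = 1.
  α_4 = 4: Horner steps 5 → 2, so m(4) = 2.
Codeword c = [10, 6, 1, 2] ∈ F_11^4.


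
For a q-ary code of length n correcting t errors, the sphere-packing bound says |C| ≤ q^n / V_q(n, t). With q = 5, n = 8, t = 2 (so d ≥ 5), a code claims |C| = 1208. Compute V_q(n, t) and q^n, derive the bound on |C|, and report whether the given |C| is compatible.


V_q(n, t) = 481, q^n = 390625, Hamming bound = 812, |C| = 1208 > bound (violated).

Step 1: Compute V_q(n, t) = Σ_{j=0}^2 C(n, j) (q−1)^j.
  j = 0: C(8,0)·(4)^0 = 1·1 = 1.
  j = 1: C(8,1)·(4)^1 = 8·4 = 32.
  j = 2: C(8,2)·(4)^2 = 28·16 = 448.
  V_q(n, t) = 1 + 32 + 448 = 481.
Step 2: q^n = 5^8 = 390625.
Step 3: Hamming bound ⌊q^n / V_q(n,t)⌋ = ⌊390625/481⌋ = 812.
Step 4: Compare |C| = 1208 to 812: violated.
The claimed |C| lies above the Hamming bound, so no 5-ary code of length 8 with d ≥ 5 can have 1208 codewords.


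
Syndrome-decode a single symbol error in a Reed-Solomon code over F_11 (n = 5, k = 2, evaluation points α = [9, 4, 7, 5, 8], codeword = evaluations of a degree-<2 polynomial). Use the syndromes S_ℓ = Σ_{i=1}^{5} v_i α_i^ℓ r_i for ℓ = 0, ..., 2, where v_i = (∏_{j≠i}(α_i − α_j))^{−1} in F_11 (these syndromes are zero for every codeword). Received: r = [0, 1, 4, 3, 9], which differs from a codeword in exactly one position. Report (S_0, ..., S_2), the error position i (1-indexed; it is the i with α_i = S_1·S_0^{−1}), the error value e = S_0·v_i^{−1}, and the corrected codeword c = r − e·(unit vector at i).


S = (8, 1, 7), error at position 3, error magnitude e = 8, c = [0, 1, 7, 3, 9].

Step 1: column multipliers v_i = (∏_{j≠i}(α_i − α_j))^{−1} mod 11.
  i = 1 (α = 9): (9−4)(9−7)(9−5)(9−8) = 5·2·4·1 = 40 ≡ 7, so v_1 = 7^{−1} = 8 (mod 11).
  i = 2 (α = 4): (4−9)(4−7)(4−5)(4−8) = (−5)·(−3)·(−1)·(−4) = 60 ≡ 5, so v_2 = 5^{−1} = 9 (mod 11).
  i = 3 (α = 7): (7−9)(7−4)(7−5)(7−8) = (−2)·3·2·(−1) = 12 ≡ 1, so v_3 = 1^{−1} = 1 (mod 11).
  i = 4 (α = 5): (5−9)(5−4)(5−7)(5−8) = (−4)·1·(−2)·(−3) = −24 ≡ 9, so v_4 = 9^{−1} = 5 (mod 11).
  i = 5 (α = 8): (8−9)(8−4)(8−7)(8−5) = (−1)·4·1·3 = −12 ≡ 10, so v_5 = 10^{−1} = 10 (mod 11).
  v = [8, 9, 1, 5, 10].
Step 2: syndromes of r = [0, 1, 4, 3, 9] (all sums mod 11).
  S_0 = Σ v_i r_i = 8·0 + 9·1 + 1·4 + 5·3 + 10·9 = 118 ≡ 8.
  S_1 = Σ v_i α_i r_i = 8·9·0 + 9·4·1 + 1·7·4 + 5·5·3 + 10·8·9 = 859 ≡ 1.
  α_i^2 mod 11 = [4, 5, 5, 3, 9].
  S_2 = Σ v_i α_i^2 r_i = 8·4·0 + 9·5·1 + 1·5·4 + 5·3·3 + 10·9·9 = 920 ≡ 7.
  S = (8, 1, 7) ≠ 0, so r is not a codeword (an error is present).
Step 3: locate the error. For a single error e at position i, S_ℓ = v_i·e·α_i^ℓ, so α_err = S_1/S_0.
  S_0^{−1} = 8^{−1} = 7 (mod 11), so α_err = 1·7 = 7 ≡ 7 = α_3. Error position i = 3.
  Consistency check: S_2/S_1 = 7·1 = 7 ≡ 7 = α_err ✓ (single-error assumption holds).
Step 4: error magnitude e = S_0/v_3 = S_0·∏_{j≠3}(α_3 − α_j) = 8·1 = 8 ≡ 8 (mod 11).
Step 5: correct position 3: c_3 = r_3 − e = 4 − 8 ≡ 7 (mod 11). Hence c = [0, 1, 7, 3, 9].
  Check: interpolating c through the α_i gives m(x) = 4 + 2·x (degree < 2) with m(α_i) = c_i for every i, so c is indeed a codeword.
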